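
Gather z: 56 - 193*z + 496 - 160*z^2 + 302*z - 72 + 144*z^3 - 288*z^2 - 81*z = 144*z^3 - 448*z^2 + 28*z + 480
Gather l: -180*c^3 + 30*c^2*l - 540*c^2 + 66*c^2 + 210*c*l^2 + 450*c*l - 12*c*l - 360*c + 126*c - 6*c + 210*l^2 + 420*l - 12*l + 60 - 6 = -180*c^3 - 474*c^2 - 240*c + l^2*(210*c + 210) + l*(30*c^2 + 438*c + 408) + 54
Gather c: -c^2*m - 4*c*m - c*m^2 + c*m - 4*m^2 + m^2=-c^2*m + c*(-m^2 - 3*m) - 3*m^2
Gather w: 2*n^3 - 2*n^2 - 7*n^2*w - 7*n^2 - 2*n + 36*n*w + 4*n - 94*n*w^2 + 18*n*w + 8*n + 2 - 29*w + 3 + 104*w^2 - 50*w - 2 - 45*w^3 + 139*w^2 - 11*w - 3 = 2*n^3 - 9*n^2 + 10*n - 45*w^3 + w^2*(243 - 94*n) + w*(-7*n^2 + 54*n - 90)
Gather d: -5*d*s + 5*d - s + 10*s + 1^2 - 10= d*(5 - 5*s) + 9*s - 9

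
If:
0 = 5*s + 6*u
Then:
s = -6*u/5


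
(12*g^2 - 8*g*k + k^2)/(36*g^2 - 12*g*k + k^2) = (2*g - k)/(6*g - k)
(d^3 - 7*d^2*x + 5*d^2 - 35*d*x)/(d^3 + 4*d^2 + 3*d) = (d^2 - 7*d*x + 5*d - 35*x)/(d^2 + 4*d + 3)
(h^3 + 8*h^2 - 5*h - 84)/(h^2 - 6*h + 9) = (h^2 + 11*h + 28)/(h - 3)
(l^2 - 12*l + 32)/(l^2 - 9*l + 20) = (l - 8)/(l - 5)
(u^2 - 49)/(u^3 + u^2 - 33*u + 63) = (u - 7)/(u^2 - 6*u + 9)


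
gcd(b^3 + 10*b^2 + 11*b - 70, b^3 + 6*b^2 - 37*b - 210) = b^2 + 12*b + 35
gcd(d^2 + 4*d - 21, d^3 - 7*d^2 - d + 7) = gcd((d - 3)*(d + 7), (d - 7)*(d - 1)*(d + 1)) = 1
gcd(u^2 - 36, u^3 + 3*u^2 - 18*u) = u + 6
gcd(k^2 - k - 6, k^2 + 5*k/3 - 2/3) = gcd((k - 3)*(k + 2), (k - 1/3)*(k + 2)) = k + 2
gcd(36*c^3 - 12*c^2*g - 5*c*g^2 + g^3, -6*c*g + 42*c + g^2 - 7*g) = 6*c - g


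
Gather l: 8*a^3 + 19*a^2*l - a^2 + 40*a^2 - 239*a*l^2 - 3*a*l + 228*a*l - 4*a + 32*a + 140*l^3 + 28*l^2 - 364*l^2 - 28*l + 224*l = 8*a^3 + 39*a^2 + 28*a + 140*l^3 + l^2*(-239*a - 336) + l*(19*a^2 + 225*a + 196)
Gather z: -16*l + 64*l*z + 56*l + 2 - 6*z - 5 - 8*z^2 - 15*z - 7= 40*l - 8*z^2 + z*(64*l - 21) - 10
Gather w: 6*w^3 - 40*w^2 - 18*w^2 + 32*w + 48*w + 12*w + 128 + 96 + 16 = 6*w^3 - 58*w^2 + 92*w + 240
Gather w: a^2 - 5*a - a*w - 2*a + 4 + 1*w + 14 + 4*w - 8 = a^2 - 7*a + w*(5 - a) + 10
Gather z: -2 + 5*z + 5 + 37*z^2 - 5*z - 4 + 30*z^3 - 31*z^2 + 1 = 30*z^3 + 6*z^2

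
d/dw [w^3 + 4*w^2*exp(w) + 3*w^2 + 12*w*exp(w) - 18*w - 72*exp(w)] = 4*w^2*exp(w) + 3*w^2 + 20*w*exp(w) + 6*w - 60*exp(w) - 18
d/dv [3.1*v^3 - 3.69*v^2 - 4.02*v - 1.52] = 9.3*v^2 - 7.38*v - 4.02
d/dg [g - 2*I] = 1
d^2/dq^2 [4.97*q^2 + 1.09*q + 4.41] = 9.94000000000000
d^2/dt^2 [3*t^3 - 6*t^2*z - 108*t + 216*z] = 18*t - 12*z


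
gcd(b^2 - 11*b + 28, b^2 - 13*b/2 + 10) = b - 4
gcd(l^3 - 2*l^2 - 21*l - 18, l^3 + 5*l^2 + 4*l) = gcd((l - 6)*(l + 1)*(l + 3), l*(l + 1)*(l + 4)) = l + 1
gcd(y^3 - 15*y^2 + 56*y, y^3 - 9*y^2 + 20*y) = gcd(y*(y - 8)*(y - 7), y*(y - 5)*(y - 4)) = y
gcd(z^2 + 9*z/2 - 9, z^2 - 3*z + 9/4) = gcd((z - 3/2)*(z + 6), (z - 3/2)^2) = z - 3/2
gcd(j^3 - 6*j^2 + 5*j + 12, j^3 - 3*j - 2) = j + 1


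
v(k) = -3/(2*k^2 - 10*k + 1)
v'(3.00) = 0.05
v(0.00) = -3.00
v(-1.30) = -0.17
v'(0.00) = -30.00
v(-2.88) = -0.06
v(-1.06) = -0.22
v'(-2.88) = -0.03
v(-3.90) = -0.04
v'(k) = -3*(10 - 4*k)/(2*k^2 - 10*k + 1)^2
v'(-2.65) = -0.04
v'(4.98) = 46.41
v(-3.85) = -0.04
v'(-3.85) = -0.02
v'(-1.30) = -0.15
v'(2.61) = 0.01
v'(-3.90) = -0.02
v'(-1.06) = -0.22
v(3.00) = 0.27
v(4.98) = -3.75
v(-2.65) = -0.07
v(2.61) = 0.26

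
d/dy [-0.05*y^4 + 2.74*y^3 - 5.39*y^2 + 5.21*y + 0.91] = -0.2*y^3 + 8.22*y^2 - 10.78*y + 5.21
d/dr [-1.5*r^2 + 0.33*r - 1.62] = 0.33 - 3.0*r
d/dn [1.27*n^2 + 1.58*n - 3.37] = 2.54*n + 1.58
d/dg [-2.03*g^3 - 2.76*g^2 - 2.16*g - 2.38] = -6.09*g^2 - 5.52*g - 2.16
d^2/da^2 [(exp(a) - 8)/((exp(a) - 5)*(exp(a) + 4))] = (exp(4*a) - 31*exp(3*a) + 144*exp(2*a) - 668*exp(a) + 560)*exp(a)/(exp(6*a) - 3*exp(5*a) - 57*exp(4*a) + 119*exp(3*a) + 1140*exp(2*a) - 1200*exp(a) - 8000)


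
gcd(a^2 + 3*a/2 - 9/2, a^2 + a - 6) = a + 3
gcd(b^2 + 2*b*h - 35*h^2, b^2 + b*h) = 1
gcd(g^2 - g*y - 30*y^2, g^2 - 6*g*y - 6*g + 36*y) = -g + 6*y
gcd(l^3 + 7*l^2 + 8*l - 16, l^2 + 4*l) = l + 4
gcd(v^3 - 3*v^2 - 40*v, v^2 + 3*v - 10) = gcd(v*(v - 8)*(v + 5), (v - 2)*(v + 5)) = v + 5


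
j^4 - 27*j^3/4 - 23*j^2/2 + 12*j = j*(j - 8)*(j - 3/4)*(j + 2)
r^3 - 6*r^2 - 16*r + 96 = (r - 6)*(r - 4)*(r + 4)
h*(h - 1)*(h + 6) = h^3 + 5*h^2 - 6*h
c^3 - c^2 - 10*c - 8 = (c - 4)*(c + 1)*(c + 2)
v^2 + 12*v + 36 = (v + 6)^2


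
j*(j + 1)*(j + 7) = j^3 + 8*j^2 + 7*j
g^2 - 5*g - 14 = (g - 7)*(g + 2)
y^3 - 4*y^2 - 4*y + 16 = (y - 4)*(y - 2)*(y + 2)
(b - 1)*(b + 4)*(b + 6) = b^3 + 9*b^2 + 14*b - 24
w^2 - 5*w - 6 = (w - 6)*(w + 1)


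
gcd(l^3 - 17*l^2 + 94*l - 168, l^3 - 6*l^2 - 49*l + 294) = l^2 - 13*l + 42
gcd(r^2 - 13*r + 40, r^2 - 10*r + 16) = r - 8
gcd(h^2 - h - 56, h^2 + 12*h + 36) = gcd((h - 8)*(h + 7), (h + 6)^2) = 1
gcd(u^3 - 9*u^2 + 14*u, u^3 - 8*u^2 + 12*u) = u^2 - 2*u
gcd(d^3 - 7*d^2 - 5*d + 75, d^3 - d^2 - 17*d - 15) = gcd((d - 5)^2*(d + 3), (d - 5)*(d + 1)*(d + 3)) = d^2 - 2*d - 15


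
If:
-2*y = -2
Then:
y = 1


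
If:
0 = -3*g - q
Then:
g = -q/3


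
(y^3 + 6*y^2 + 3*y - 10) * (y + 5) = y^4 + 11*y^3 + 33*y^2 + 5*y - 50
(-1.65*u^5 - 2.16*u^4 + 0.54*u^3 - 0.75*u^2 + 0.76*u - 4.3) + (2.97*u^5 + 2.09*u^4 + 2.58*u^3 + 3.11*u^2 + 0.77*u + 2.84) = 1.32*u^5 - 0.0700000000000003*u^4 + 3.12*u^3 + 2.36*u^2 + 1.53*u - 1.46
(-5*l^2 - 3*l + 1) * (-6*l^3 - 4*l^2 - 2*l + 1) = 30*l^5 + 38*l^4 + 16*l^3 - 3*l^2 - 5*l + 1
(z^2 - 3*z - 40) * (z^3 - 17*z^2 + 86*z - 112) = z^5 - 20*z^4 + 97*z^3 + 310*z^2 - 3104*z + 4480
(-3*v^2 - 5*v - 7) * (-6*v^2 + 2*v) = 18*v^4 + 24*v^3 + 32*v^2 - 14*v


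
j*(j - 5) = j^2 - 5*j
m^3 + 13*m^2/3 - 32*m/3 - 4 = (m - 2)*(m + 1/3)*(m + 6)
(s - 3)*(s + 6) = s^2 + 3*s - 18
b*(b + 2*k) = b^2 + 2*b*k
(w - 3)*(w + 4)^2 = w^3 + 5*w^2 - 8*w - 48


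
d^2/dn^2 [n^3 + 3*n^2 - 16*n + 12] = 6*n + 6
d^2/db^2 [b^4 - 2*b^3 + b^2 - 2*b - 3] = 12*b^2 - 12*b + 2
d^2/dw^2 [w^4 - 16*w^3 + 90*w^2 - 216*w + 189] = 12*w^2 - 96*w + 180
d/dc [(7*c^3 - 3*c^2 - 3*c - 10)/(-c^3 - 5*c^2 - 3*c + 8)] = 2*(-19*c^4 - 24*c^3 + 66*c^2 - 74*c - 27)/(c^6 + 10*c^5 + 31*c^4 + 14*c^3 - 71*c^2 - 48*c + 64)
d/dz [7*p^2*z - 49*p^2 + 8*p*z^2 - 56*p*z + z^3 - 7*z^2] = 7*p^2 + 16*p*z - 56*p + 3*z^2 - 14*z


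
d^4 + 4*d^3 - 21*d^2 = d^2*(d - 3)*(d + 7)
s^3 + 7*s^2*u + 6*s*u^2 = s*(s + u)*(s + 6*u)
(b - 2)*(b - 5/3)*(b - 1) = b^3 - 14*b^2/3 + 7*b - 10/3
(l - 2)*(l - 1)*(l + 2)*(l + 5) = l^4 + 4*l^3 - 9*l^2 - 16*l + 20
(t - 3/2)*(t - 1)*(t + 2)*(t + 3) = t^4 + 5*t^3/2 - 5*t^2 - 15*t/2 + 9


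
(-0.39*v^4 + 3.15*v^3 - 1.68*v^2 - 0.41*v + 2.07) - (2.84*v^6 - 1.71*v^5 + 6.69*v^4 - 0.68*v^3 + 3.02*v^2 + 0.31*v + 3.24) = -2.84*v^6 + 1.71*v^5 - 7.08*v^4 + 3.83*v^3 - 4.7*v^2 - 0.72*v - 1.17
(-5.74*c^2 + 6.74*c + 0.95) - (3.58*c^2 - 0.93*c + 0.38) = -9.32*c^2 + 7.67*c + 0.57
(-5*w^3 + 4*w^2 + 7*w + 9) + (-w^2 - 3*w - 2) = -5*w^3 + 3*w^2 + 4*w + 7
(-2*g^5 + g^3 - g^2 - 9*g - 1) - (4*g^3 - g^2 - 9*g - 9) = -2*g^5 - 3*g^3 + 8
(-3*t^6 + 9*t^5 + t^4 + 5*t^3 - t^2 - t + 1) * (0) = 0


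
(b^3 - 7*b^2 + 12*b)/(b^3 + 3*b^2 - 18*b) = (b - 4)/(b + 6)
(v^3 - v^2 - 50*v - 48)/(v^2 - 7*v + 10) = (v^3 - v^2 - 50*v - 48)/(v^2 - 7*v + 10)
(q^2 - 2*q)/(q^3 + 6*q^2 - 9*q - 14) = q/(q^2 + 8*q + 7)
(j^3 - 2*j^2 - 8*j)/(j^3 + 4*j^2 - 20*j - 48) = j/(j + 6)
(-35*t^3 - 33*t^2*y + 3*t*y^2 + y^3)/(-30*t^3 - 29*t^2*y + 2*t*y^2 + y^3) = (7*t + y)/(6*t + y)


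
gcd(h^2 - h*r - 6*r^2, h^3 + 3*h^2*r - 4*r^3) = h + 2*r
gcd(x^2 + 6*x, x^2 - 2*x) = x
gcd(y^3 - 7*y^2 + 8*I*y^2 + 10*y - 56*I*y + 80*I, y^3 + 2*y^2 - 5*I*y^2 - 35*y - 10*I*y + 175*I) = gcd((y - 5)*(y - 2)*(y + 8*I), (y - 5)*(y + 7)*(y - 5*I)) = y - 5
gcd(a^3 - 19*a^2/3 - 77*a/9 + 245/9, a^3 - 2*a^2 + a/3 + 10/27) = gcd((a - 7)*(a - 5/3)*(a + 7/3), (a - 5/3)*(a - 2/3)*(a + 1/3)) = a - 5/3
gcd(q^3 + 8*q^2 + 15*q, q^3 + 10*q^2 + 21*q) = q^2 + 3*q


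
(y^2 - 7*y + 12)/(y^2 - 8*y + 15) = (y - 4)/(y - 5)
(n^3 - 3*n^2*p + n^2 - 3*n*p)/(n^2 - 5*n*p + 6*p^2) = n*(-n - 1)/(-n + 2*p)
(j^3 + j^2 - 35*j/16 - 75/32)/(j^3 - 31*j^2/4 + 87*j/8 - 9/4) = (16*j^2 + 40*j + 25)/(4*(4*j^2 - 25*j + 6))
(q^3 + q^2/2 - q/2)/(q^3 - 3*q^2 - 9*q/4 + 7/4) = 2*q/(2*q - 7)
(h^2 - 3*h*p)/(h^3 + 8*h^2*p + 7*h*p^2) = (h - 3*p)/(h^2 + 8*h*p + 7*p^2)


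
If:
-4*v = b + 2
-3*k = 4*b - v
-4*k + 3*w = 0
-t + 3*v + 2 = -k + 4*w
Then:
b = -9*w/17 - 2/17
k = 3*w/4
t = 10/17 - 97*w/34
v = 9*w/68 - 8/17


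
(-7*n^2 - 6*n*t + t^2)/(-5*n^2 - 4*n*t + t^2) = (-7*n + t)/(-5*n + t)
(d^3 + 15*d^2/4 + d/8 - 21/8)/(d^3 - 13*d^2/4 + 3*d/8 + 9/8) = (2*d^2 + 9*d + 7)/(2*d^2 - 5*d - 3)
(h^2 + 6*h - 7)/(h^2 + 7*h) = (h - 1)/h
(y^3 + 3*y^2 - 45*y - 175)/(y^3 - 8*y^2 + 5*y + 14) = (y^2 + 10*y + 25)/(y^2 - y - 2)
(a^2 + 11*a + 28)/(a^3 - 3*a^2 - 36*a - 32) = (a + 7)/(a^2 - 7*a - 8)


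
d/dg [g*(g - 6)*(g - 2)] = 3*g^2 - 16*g + 12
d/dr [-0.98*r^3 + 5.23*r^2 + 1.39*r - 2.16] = -2.94*r^2 + 10.46*r + 1.39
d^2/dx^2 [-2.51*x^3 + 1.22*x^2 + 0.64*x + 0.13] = 2.44 - 15.06*x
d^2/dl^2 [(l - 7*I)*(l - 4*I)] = 2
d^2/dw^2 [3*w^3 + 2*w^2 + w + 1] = 18*w + 4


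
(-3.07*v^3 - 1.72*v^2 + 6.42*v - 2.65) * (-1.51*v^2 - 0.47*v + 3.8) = 4.6357*v^5 + 4.0401*v^4 - 20.5518*v^3 - 5.5519*v^2 + 25.6415*v - 10.07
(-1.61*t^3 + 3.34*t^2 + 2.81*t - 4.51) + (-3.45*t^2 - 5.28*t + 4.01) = -1.61*t^3 - 0.11*t^2 - 2.47*t - 0.5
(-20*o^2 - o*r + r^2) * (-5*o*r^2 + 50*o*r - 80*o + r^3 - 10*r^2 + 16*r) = 100*o^3*r^2 - 1000*o^3*r + 1600*o^3 - 15*o^2*r^3 + 150*o^2*r^2 - 240*o^2*r - 6*o*r^4 + 60*o*r^3 - 96*o*r^2 + r^5 - 10*r^4 + 16*r^3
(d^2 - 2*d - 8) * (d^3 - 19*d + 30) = d^5 - 2*d^4 - 27*d^3 + 68*d^2 + 92*d - 240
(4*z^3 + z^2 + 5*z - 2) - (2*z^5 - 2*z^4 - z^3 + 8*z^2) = -2*z^5 + 2*z^4 + 5*z^3 - 7*z^2 + 5*z - 2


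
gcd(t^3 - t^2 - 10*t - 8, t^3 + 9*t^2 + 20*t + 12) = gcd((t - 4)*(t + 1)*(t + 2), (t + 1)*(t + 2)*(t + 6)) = t^2 + 3*t + 2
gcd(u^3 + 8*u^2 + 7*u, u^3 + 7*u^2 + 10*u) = u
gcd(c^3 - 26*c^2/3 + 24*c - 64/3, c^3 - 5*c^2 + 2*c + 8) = c^2 - 6*c + 8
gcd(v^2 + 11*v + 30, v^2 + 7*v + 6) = v + 6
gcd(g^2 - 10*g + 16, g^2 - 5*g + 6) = g - 2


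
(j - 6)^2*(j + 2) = j^3 - 10*j^2 + 12*j + 72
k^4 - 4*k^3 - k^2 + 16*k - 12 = (k - 3)*(k - 2)*(k - 1)*(k + 2)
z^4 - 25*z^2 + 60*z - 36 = (z - 3)*(z - 2)*(z - 1)*(z + 6)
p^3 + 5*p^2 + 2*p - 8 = (p - 1)*(p + 2)*(p + 4)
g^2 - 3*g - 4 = (g - 4)*(g + 1)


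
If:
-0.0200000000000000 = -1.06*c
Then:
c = 0.02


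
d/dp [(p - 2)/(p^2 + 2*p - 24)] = (p^2 + 2*p - 2*(p - 2)*(p + 1) - 24)/(p^2 + 2*p - 24)^2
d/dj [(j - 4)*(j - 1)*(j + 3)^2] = 4*j^3 + 3*j^2 - 34*j - 21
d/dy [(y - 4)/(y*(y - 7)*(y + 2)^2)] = (-3*y^3 + 28*y^2 - 68*y - 56)/(y^2*(y^5 - 8*y^4 - 23*y^3 + 134*y^2 + 476*y + 392))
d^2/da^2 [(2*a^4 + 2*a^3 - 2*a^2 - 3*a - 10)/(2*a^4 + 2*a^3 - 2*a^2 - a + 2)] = 8*(-12*a^7 - 136*a^6 - 180*a^5 + 39*a^4 + 125*a^3 + 66*a^2 + 12*a - 16)/(8*a^12 + 24*a^11 - 52*a^9 + 84*a^7 - 2*a^6 - 78*a^5 + 18*a^4 + 47*a^3 - 18*a^2 - 12*a + 8)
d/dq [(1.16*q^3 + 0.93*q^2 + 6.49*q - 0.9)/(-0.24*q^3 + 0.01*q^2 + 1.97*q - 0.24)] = (1.11022302462516e-16*q^5 + 0.2348*q^4 + 7.6856*q^3 + 0.284*q^2 - 0.4284*q + 0.2154)/(0.0576*q^6 - 0.0048*q^5 - 0.9455*q^4 + 0.1546*q^3 + 3.8761*q^2 - 0.9456*q + 0.0576)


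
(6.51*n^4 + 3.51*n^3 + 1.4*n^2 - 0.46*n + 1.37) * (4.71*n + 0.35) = 30.6621*n^5 + 18.8106*n^4 + 7.8225*n^3 - 1.6766*n^2 + 6.2917*n + 0.4795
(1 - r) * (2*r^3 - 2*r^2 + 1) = -2*r^4 + 4*r^3 - 2*r^2 - r + 1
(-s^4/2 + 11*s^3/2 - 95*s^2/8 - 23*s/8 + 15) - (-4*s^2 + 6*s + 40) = -s^4/2 + 11*s^3/2 - 63*s^2/8 - 71*s/8 - 25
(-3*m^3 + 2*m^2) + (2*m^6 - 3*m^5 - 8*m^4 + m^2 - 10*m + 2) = 2*m^6 - 3*m^5 - 8*m^4 - 3*m^3 + 3*m^2 - 10*m + 2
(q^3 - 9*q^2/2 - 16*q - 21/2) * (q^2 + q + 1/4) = q^5 - 7*q^4/2 - 81*q^3/4 - 221*q^2/8 - 29*q/2 - 21/8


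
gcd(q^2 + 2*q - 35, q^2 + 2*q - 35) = q^2 + 2*q - 35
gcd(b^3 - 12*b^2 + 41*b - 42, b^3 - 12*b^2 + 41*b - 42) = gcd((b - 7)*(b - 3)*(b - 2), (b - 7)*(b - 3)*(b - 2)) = b^3 - 12*b^2 + 41*b - 42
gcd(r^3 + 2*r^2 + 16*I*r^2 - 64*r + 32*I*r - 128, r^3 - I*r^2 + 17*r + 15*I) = 1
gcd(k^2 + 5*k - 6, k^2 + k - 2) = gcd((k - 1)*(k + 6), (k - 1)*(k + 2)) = k - 1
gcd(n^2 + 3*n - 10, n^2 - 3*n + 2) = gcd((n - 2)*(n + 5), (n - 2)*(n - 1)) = n - 2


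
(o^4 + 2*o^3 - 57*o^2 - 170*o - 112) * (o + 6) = o^5 + 8*o^4 - 45*o^3 - 512*o^2 - 1132*o - 672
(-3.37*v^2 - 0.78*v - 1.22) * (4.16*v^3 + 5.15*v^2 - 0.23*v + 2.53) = -14.0192*v^5 - 20.6003*v^4 - 8.3171*v^3 - 14.6297*v^2 - 1.6928*v - 3.0866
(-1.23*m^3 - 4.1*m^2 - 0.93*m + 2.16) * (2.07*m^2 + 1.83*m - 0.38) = -2.5461*m^5 - 10.7379*m^4 - 8.9607*m^3 + 4.3273*m^2 + 4.3062*m - 0.8208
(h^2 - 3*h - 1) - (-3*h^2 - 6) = 4*h^2 - 3*h + 5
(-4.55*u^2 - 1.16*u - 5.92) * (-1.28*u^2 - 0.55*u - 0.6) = 5.824*u^4 + 3.9873*u^3 + 10.9456*u^2 + 3.952*u + 3.552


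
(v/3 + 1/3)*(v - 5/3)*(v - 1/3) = v^3/3 - v^2/3 - 13*v/27 + 5/27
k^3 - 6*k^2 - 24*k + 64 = (k - 8)*(k - 2)*(k + 4)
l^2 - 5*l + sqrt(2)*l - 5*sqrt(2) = (l - 5)*(l + sqrt(2))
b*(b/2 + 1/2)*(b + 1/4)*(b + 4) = b^4/2 + 21*b^3/8 + 21*b^2/8 + b/2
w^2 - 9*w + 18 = (w - 6)*(w - 3)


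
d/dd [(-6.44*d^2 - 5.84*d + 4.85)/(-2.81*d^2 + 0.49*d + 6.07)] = (-19.566*d^2 - 50.9246*d - 37.8253)/(7.8961*d^4 - 2.7538*d^3 - 33.8733*d^2 + 5.9486*d + 36.8449)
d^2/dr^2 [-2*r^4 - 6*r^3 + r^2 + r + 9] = -24*r^2 - 36*r + 2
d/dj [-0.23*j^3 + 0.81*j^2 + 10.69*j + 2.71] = -0.69*j^2 + 1.62*j + 10.69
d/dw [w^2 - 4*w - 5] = 2*w - 4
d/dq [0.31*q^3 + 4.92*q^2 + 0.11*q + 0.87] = 0.93*q^2 + 9.84*q + 0.11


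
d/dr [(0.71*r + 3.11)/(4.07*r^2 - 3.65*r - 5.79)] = (-2.8897*r^2 - 25.3154*r + 7.2406)/(16.5649*r^4 - 29.711*r^3 - 33.8081*r^2 + 42.267*r + 33.5241)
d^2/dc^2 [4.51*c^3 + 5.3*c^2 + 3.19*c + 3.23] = 27.06*c + 10.6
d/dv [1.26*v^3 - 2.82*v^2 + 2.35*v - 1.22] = 3.78*v^2 - 5.64*v + 2.35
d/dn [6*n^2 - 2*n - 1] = 12*n - 2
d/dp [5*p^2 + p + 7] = 10*p + 1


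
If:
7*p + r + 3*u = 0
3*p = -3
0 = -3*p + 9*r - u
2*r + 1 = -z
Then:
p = -1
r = -1/14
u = 33/14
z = -6/7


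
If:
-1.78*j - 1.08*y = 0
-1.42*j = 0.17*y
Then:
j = 0.00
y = 0.00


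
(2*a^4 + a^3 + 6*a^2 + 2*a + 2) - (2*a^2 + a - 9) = 2*a^4 + a^3 + 4*a^2 + a + 11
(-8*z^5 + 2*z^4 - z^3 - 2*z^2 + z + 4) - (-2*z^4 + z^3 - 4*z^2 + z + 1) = -8*z^5 + 4*z^4 - 2*z^3 + 2*z^2 + 3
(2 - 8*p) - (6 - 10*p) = 2*p - 4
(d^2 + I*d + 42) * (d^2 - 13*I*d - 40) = d^4 - 12*I*d^3 + 15*d^2 - 586*I*d - 1680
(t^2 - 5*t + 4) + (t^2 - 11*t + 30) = 2*t^2 - 16*t + 34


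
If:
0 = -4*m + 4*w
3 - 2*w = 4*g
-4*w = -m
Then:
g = 3/4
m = 0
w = 0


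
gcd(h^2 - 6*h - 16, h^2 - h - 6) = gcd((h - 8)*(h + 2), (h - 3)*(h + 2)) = h + 2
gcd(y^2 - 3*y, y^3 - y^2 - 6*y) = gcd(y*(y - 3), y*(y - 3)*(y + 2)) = y^2 - 3*y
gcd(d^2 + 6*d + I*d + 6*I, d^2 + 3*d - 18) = d + 6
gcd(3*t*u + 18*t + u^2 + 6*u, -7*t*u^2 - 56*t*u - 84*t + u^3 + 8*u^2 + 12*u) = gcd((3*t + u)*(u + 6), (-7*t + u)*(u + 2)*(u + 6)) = u + 6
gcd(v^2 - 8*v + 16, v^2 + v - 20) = v - 4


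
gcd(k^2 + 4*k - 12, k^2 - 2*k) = k - 2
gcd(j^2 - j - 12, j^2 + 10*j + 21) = j + 3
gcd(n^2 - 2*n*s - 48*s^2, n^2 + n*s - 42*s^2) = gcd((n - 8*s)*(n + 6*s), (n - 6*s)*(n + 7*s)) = 1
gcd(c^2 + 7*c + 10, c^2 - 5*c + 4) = 1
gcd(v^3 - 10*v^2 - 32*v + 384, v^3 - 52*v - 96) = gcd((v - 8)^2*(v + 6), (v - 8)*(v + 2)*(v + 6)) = v^2 - 2*v - 48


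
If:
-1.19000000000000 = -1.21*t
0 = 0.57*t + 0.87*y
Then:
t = 0.98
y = -0.64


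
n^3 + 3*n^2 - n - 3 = (n - 1)*(n + 1)*(n + 3)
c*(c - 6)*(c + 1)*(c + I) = c^4 - 5*c^3 + I*c^3 - 6*c^2 - 5*I*c^2 - 6*I*c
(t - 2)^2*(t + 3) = t^3 - t^2 - 8*t + 12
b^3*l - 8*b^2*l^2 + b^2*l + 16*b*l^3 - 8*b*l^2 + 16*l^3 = (b - 4*l)^2*(b*l + l)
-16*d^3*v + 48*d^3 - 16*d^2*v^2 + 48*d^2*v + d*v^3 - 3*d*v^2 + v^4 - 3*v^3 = (-4*d + v)*(d + v)*(4*d + v)*(v - 3)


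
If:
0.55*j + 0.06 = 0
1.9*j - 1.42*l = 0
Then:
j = -0.11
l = -0.15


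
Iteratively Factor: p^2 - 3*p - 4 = (p - 4)*(p + 1)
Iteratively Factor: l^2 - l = (l - 1)*(l)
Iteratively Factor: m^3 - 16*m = (m - 4)*(m^2 + 4*m) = m*(m - 4)*(m + 4)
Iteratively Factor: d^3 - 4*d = (d - 2)*(d^2 + 2*d) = (d - 2)*(d + 2)*(d)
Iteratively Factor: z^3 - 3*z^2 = (z)*(z^2 - 3*z) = z*(z - 3)*(z)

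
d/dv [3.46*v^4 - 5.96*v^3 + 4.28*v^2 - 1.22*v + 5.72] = 13.84*v^3 - 17.88*v^2 + 8.56*v - 1.22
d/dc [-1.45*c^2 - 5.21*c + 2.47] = -2.9*c - 5.21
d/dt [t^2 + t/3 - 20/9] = 2*t + 1/3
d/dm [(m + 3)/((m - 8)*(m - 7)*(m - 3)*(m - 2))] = (-3*m^4 + 28*m^3 + 43*m^2 - 822*m + 1446)/(m^8 - 40*m^7 + 674*m^6 - 6220*m^5 + 34241*m^4 - 114820*m^3 + 228964*m^2 - 248640*m + 112896)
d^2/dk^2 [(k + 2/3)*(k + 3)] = 2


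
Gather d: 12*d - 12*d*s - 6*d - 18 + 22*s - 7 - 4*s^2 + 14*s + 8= d*(6 - 12*s) - 4*s^2 + 36*s - 17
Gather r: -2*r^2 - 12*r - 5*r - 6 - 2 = -2*r^2 - 17*r - 8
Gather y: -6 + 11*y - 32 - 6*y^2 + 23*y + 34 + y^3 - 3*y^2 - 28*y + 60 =y^3 - 9*y^2 + 6*y + 56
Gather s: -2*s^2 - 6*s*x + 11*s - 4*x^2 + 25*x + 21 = -2*s^2 + s*(11 - 6*x) - 4*x^2 + 25*x + 21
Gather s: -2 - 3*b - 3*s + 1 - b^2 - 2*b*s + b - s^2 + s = -b^2 - 2*b - s^2 + s*(-2*b - 2) - 1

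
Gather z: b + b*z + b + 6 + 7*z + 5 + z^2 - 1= 2*b + z^2 + z*(b + 7) + 10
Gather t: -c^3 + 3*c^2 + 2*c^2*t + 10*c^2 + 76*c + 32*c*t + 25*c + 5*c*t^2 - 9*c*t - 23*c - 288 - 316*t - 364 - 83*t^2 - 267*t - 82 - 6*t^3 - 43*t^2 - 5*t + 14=-c^3 + 13*c^2 + 78*c - 6*t^3 + t^2*(5*c - 126) + t*(2*c^2 + 23*c - 588) - 720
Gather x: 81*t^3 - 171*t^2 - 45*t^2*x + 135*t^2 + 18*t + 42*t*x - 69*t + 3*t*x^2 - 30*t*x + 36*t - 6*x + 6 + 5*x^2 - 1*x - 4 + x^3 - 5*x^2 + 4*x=81*t^3 - 36*t^2 + 3*t*x^2 - 15*t + x^3 + x*(-45*t^2 + 12*t - 3) + 2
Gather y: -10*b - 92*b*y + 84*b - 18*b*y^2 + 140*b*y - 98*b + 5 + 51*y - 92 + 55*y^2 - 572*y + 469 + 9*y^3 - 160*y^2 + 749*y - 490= -24*b + 9*y^3 + y^2*(-18*b - 105) + y*(48*b + 228) - 108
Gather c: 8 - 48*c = 8 - 48*c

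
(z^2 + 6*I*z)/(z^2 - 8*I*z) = (z + 6*I)/(z - 8*I)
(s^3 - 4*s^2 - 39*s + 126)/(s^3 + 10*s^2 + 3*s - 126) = (s - 7)/(s + 7)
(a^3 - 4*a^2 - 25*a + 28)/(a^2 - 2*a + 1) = (a^2 - 3*a - 28)/(a - 1)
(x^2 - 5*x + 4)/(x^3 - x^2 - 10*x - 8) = (x - 1)/(x^2 + 3*x + 2)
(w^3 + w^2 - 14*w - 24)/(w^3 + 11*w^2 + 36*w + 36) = (w - 4)/(w + 6)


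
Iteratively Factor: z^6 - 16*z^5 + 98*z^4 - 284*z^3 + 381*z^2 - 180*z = (z - 5)*(z^5 - 11*z^4 + 43*z^3 - 69*z^2 + 36*z) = (z - 5)*(z - 4)*(z^4 - 7*z^3 + 15*z^2 - 9*z) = (z - 5)*(z - 4)*(z - 3)*(z^3 - 4*z^2 + 3*z) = z*(z - 5)*(z - 4)*(z - 3)*(z^2 - 4*z + 3) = z*(z - 5)*(z - 4)*(z - 3)^2*(z - 1)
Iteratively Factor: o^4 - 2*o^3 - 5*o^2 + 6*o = (o - 1)*(o^3 - o^2 - 6*o) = (o - 3)*(o - 1)*(o^2 + 2*o) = (o - 3)*(o - 1)*(o + 2)*(o)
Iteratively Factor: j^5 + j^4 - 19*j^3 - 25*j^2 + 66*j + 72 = (j + 1)*(j^4 - 19*j^2 - 6*j + 72) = (j + 1)*(j + 3)*(j^3 - 3*j^2 - 10*j + 24) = (j + 1)*(j + 3)^2*(j^2 - 6*j + 8) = (j - 4)*(j + 1)*(j + 3)^2*(j - 2)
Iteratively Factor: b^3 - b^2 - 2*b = (b - 2)*(b^2 + b) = (b - 2)*(b + 1)*(b)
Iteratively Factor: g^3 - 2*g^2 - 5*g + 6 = (g + 2)*(g^2 - 4*g + 3) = (g - 1)*(g + 2)*(g - 3)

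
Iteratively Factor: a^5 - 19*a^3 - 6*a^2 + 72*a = (a - 2)*(a^4 + 2*a^3 - 15*a^2 - 36*a) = (a - 2)*(a + 3)*(a^3 - a^2 - 12*a) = (a - 2)*(a + 3)^2*(a^2 - 4*a) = (a - 4)*(a - 2)*(a + 3)^2*(a)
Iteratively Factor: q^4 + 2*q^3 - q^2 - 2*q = (q + 1)*(q^3 + q^2 - 2*q) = (q + 1)*(q + 2)*(q^2 - q) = (q - 1)*(q + 1)*(q + 2)*(q)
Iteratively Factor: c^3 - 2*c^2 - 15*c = (c + 3)*(c^2 - 5*c) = c*(c + 3)*(c - 5)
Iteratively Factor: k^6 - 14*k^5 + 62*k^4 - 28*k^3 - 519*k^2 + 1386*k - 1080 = (k - 5)*(k^5 - 9*k^4 + 17*k^3 + 57*k^2 - 234*k + 216) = (k - 5)*(k - 2)*(k^4 - 7*k^3 + 3*k^2 + 63*k - 108) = (k - 5)*(k - 2)*(k + 3)*(k^3 - 10*k^2 + 33*k - 36) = (k - 5)*(k - 4)*(k - 2)*(k + 3)*(k^2 - 6*k + 9) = (k - 5)*(k - 4)*(k - 3)*(k - 2)*(k + 3)*(k - 3)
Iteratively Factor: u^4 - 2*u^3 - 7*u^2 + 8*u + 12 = (u + 1)*(u^3 - 3*u^2 - 4*u + 12) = (u + 1)*(u + 2)*(u^2 - 5*u + 6) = (u - 2)*(u + 1)*(u + 2)*(u - 3)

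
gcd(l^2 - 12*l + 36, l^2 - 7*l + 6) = l - 6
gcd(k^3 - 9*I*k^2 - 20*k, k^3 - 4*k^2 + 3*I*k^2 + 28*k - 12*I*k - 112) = k - 4*I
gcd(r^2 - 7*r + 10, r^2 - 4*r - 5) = r - 5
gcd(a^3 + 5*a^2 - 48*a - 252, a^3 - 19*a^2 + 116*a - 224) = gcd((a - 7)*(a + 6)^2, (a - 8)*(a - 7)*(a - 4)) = a - 7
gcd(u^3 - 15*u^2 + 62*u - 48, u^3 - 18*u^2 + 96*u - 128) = u - 8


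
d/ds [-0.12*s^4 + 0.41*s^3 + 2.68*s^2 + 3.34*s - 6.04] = -0.48*s^3 + 1.23*s^2 + 5.36*s + 3.34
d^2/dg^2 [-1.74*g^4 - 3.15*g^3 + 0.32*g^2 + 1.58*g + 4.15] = -20.88*g^2 - 18.9*g + 0.64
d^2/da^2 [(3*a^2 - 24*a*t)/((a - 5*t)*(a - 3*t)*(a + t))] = 6*(a^6 - 24*a^5*t + 147*a^4*t^2 - 392*a^3*t^3 + 1035*a^2*t^4 - 2520*a*t^5 + 1065*t^6)/(a^9 - 21*a^8*t + 168*a^7*t^2 - 592*a^6*t^3 + 546*a^5*t^4 + 1806*a^4*t^5 - 3392*a^3*t^6 - 2520*a^2*t^7 + 4725*a*t^8 + 3375*t^9)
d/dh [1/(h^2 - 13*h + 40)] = (13 - 2*h)/(h^2 - 13*h + 40)^2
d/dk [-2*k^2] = -4*k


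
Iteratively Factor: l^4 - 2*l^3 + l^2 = (l - 1)*(l^3 - l^2) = l*(l - 1)*(l^2 - l) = l^2*(l - 1)*(l - 1)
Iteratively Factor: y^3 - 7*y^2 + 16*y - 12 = (y - 3)*(y^2 - 4*y + 4) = (y - 3)*(y - 2)*(y - 2)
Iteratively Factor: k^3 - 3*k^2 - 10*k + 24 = (k + 3)*(k^2 - 6*k + 8) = (k - 2)*(k + 3)*(k - 4)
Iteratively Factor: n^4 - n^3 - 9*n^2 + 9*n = (n - 3)*(n^3 + 2*n^2 - 3*n) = n*(n - 3)*(n^2 + 2*n - 3) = n*(n - 3)*(n - 1)*(n + 3)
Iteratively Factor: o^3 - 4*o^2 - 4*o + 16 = (o - 2)*(o^2 - 2*o - 8) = (o - 2)*(o + 2)*(o - 4)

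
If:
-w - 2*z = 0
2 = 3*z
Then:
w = -4/3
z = 2/3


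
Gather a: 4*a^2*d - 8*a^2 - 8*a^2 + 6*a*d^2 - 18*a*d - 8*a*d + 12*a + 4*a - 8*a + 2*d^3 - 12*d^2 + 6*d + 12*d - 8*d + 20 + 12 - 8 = a^2*(4*d - 16) + a*(6*d^2 - 26*d + 8) + 2*d^3 - 12*d^2 + 10*d + 24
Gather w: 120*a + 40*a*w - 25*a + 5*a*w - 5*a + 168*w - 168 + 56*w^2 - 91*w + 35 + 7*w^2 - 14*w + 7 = 90*a + 63*w^2 + w*(45*a + 63) - 126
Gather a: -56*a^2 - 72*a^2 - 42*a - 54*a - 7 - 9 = -128*a^2 - 96*a - 16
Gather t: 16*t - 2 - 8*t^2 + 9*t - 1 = -8*t^2 + 25*t - 3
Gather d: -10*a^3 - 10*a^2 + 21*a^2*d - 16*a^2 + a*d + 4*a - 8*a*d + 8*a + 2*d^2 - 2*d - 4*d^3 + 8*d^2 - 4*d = -10*a^3 - 26*a^2 + 12*a - 4*d^3 + 10*d^2 + d*(21*a^2 - 7*a - 6)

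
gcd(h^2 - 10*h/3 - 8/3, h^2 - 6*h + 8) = h - 4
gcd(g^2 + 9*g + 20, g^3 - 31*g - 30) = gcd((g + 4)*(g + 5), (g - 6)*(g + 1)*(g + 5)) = g + 5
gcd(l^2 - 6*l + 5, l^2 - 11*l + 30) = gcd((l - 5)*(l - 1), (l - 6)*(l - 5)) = l - 5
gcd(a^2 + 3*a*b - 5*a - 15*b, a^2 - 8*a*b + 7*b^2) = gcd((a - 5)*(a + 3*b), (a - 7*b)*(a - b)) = 1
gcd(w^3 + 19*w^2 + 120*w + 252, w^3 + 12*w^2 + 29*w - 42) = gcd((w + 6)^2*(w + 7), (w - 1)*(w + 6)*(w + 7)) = w^2 + 13*w + 42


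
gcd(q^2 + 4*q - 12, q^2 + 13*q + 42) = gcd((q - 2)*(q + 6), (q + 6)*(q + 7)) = q + 6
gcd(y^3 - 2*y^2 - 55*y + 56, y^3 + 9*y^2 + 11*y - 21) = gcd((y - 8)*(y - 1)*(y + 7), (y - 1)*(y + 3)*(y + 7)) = y^2 + 6*y - 7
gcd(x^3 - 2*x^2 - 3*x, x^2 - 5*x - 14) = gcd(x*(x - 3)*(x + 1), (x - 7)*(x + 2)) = 1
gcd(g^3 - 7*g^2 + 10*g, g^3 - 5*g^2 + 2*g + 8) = g - 2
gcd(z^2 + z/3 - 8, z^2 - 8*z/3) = z - 8/3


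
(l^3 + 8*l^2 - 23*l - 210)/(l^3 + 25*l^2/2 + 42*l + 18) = 2*(l^2 + 2*l - 35)/(2*l^2 + 13*l + 6)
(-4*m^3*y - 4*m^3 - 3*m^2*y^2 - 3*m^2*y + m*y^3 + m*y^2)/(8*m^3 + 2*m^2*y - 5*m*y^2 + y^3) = m*(y + 1)/(-2*m + y)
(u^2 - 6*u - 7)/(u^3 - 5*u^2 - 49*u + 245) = (u + 1)/(u^2 + 2*u - 35)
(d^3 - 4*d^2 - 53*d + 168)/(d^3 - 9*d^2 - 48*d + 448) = (d - 3)/(d - 8)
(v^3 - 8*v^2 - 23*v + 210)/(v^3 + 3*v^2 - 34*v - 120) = (v - 7)/(v + 4)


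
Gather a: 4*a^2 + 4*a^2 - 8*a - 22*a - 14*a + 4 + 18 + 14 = 8*a^2 - 44*a + 36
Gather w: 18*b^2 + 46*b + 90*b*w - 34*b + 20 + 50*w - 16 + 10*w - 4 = 18*b^2 + 12*b + w*(90*b + 60)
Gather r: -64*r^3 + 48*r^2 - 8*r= -64*r^3 + 48*r^2 - 8*r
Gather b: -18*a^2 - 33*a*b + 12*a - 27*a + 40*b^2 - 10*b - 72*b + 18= -18*a^2 - 15*a + 40*b^2 + b*(-33*a - 82) + 18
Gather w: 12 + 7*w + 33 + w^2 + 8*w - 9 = w^2 + 15*w + 36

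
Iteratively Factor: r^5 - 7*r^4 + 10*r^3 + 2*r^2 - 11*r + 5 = (r - 1)*(r^4 - 6*r^3 + 4*r^2 + 6*r - 5) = (r - 1)^2*(r^3 - 5*r^2 - r + 5) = (r - 1)^2*(r + 1)*(r^2 - 6*r + 5) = (r - 5)*(r - 1)^2*(r + 1)*(r - 1)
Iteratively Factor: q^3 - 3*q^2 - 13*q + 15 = (q - 5)*(q^2 + 2*q - 3) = (q - 5)*(q + 3)*(q - 1)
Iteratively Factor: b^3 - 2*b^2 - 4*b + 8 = (b - 2)*(b^2 - 4) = (b - 2)^2*(b + 2)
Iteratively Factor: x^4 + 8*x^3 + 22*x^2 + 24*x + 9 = (x + 3)*(x^3 + 5*x^2 + 7*x + 3) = (x + 1)*(x + 3)*(x^2 + 4*x + 3) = (x + 1)^2*(x + 3)*(x + 3)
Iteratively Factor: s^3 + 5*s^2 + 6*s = (s + 2)*(s^2 + 3*s) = (s + 2)*(s + 3)*(s)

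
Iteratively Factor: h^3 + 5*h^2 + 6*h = (h + 2)*(h^2 + 3*h) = h*(h + 2)*(h + 3)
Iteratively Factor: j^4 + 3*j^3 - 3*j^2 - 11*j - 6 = (j + 1)*(j^3 + 2*j^2 - 5*j - 6) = (j + 1)^2*(j^2 + j - 6) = (j - 2)*(j + 1)^2*(j + 3)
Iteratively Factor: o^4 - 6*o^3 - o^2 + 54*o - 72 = (o - 2)*(o^3 - 4*o^2 - 9*o + 36) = (o - 3)*(o - 2)*(o^2 - o - 12) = (o - 4)*(o - 3)*(o - 2)*(o + 3)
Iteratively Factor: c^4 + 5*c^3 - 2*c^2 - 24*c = (c + 3)*(c^3 + 2*c^2 - 8*c) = c*(c + 3)*(c^2 + 2*c - 8) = c*(c + 3)*(c + 4)*(c - 2)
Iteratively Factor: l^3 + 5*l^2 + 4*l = (l + 1)*(l^2 + 4*l) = (l + 1)*(l + 4)*(l)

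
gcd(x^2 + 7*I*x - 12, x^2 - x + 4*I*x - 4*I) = x + 4*I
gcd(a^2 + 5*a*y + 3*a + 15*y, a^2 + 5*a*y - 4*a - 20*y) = a + 5*y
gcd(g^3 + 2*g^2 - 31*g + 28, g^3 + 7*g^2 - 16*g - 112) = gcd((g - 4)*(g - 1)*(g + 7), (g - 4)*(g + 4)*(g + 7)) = g^2 + 3*g - 28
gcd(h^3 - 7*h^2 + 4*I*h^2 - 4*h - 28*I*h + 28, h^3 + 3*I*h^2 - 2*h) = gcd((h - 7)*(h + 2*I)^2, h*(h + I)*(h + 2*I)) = h + 2*I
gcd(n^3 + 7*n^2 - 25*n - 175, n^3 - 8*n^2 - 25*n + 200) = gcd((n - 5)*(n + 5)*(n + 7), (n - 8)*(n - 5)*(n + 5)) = n^2 - 25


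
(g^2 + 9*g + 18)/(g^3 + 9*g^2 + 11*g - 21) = (g + 6)/(g^2 + 6*g - 7)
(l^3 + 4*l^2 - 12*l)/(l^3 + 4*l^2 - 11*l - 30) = l*(l^2 + 4*l - 12)/(l^3 + 4*l^2 - 11*l - 30)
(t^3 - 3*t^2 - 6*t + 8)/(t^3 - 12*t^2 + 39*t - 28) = (t + 2)/(t - 7)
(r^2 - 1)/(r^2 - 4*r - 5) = (r - 1)/(r - 5)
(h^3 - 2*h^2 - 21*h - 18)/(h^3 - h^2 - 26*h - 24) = (h + 3)/(h + 4)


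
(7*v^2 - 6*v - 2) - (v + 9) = 7*v^2 - 7*v - 11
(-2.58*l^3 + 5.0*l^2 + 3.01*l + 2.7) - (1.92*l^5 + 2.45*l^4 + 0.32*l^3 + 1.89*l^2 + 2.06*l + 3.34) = -1.92*l^5 - 2.45*l^4 - 2.9*l^3 + 3.11*l^2 + 0.95*l - 0.64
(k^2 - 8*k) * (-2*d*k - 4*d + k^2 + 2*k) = -2*d*k^3 + 12*d*k^2 + 32*d*k + k^4 - 6*k^3 - 16*k^2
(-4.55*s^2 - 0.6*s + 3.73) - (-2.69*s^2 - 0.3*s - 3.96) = -1.86*s^2 - 0.3*s + 7.69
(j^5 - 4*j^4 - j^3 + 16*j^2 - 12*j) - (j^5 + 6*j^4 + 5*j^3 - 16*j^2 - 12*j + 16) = -10*j^4 - 6*j^3 + 32*j^2 - 16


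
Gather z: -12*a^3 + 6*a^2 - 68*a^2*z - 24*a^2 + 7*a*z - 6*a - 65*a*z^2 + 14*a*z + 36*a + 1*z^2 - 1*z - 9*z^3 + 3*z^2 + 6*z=-12*a^3 - 18*a^2 + 30*a - 9*z^3 + z^2*(4 - 65*a) + z*(-68*a^2 + 21*a + 5)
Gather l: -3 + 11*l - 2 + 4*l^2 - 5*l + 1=4*l^2 + 6*l - 4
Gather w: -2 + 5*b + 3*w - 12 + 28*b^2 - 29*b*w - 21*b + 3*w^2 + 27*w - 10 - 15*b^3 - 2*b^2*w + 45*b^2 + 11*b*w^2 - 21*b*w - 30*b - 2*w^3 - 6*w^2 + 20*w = -15*b^3 + 73*b^2 - 46*b - 2*w^3 + w^2*(11*b - 3) + w*(-2*b^2 - 50*b + 50) - 24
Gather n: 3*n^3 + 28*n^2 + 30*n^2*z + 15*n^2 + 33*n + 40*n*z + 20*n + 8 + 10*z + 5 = 3*n^3 + n^2*(30*z + 43) + n*(40*z + 53) + 10*z + 13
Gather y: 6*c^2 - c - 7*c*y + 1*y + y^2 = 6*c^2 - c + y^2 + y*(1 - 7*c)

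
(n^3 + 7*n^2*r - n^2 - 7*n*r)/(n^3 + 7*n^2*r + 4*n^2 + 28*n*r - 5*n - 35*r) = n/(n + 5)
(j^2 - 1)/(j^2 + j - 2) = (j + 1)/(j + 2)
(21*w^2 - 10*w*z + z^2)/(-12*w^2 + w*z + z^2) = (-7*w + z)/(4*w + z)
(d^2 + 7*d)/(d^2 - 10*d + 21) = d*(d + 7)/(d^2 - 10*d + 21)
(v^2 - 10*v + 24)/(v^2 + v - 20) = (v - 6)/(v + 5)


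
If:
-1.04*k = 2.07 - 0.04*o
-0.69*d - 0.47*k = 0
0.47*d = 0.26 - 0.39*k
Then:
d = -2.54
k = 3.72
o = 148.52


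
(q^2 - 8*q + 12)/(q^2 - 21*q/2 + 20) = 2*(q^2 - 8*q + 12)/(2*q^2 - 21*q + 40)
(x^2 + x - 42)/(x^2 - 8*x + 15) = (x^2 + x - 42)/(x^2 - 8*x + 15)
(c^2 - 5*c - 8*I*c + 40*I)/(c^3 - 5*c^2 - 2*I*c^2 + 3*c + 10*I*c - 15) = (c - 8*I)/(c^2 - 2*I*c + 3)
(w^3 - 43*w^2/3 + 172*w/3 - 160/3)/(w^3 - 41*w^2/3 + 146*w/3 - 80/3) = (3*w - 4)/(3*w - 2)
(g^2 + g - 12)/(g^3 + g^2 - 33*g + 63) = (g + 4)/(g^2 + 4*g - 21)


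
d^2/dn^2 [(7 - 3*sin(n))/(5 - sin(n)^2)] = (-27*sin(n)^5 + 28*sin(n)^4 + 98*sin(n)^2 - 33*sin(n) + 27*sin(3*n)/2 + 3*sin(5*n)/2 - 70)/(sin(n)^2 - 5)^3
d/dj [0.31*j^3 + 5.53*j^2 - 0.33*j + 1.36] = 0.93*j^2 + 11.06*j - 0.33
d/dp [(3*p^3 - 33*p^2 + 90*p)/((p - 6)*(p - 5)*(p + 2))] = 6/(p^2 + 4*p + 4)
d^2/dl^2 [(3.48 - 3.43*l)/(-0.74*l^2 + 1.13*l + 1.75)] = ((12.9022 - 15.2292*l)*(-0.74*l^2 + 1.13*l + 1.75) - (1.48*l - 1.13)*(2.96*l - 2.26)*(3.43*l - 3.48))/(-0.74*l^2 + 1.13*l + 1.75)^3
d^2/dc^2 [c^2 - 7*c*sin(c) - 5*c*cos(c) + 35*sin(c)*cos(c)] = 7*c*sin(c) + 5*c*cos(c) + 10*sin(c) - 70*sin(2*c) - 14*cos(c) + 2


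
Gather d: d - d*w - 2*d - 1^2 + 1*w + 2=d*(-w - 1) + w + 1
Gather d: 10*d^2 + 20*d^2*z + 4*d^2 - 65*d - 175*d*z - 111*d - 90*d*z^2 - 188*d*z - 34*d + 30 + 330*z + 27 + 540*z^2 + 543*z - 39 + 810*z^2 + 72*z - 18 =d^2*(20*z + 14) + d*(-90*z^2 - 363*z - 210) + 1350*z^2 + 945*z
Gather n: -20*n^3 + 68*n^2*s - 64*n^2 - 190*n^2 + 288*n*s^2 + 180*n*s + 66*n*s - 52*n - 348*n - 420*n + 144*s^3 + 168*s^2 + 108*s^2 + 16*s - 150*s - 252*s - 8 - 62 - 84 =-20*n^3 + n^2*(68*s - 254) + n*(288*s^2 + 246*s - 820) + 144*s^3 + 276*s^2 - 386*s - 154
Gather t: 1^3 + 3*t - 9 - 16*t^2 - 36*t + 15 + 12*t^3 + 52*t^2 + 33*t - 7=12*t^3 + 36*t^2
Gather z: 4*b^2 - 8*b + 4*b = 4*b^2 - 4*b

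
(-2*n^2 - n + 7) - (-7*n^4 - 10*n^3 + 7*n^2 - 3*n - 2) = 7*n^4 + 10*n^3 - 9*n^2 + 2*n + 9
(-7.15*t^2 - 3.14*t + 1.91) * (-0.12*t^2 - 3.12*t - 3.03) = 0.858*t^4 + 22.6848*t^3 + 31.2321*t^2 + 3.555*t - 5.7873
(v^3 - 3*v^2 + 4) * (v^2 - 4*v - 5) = v^5 - 7*v^4 + 7*v^3 + 19*v^2 - 16*v - 20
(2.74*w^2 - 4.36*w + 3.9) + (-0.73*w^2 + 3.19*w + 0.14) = 2.01*w^2 - 1.17*w + 4.04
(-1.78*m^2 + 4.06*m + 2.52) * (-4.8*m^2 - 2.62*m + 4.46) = 8.544*m^4 - 14.8244*m^3 - 30.672*m^2 + 11.5052*m + 11.2392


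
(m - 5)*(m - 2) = m^2 - 7*m + 10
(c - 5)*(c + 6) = c^2 + c - 30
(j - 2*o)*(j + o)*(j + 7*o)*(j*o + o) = j^4*o + 6*j^3*o^2 + j^3*o - 9*j^2*o^3 + 6*j^2*o^2 - 14*j*o^4 - 9*j*o^3 - 14*o^4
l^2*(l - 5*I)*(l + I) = l^4 - 4*I*l^3 + 5*l^2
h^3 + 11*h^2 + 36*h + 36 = (h + 2)*(h + 3)*(h + 6)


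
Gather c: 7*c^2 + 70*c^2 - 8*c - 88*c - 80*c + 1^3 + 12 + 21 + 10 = 77*c^2 - 176*c + 44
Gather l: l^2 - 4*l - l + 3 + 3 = l^2 - 5*l + 6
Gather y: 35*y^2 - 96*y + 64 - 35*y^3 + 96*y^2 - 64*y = -35*y^3 + 131*y^2 - 160*y + 64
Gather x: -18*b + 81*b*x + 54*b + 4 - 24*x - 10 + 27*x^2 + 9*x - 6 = 36*b + 27*x^2 + x*(81*b - 15) - 12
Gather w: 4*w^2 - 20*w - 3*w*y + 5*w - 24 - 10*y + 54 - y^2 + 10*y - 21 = 4*w^2 + w*(-3*y - 15) - y^2 + 9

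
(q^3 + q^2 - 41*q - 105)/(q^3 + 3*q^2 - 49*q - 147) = (q + 5)/(q + 7)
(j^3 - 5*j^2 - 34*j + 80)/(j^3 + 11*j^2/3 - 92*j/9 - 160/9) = 9*(j^2 - 10*j + 16)/(9*j^2 - 12*j - 32)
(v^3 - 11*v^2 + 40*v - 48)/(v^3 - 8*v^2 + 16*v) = (v - 3)/v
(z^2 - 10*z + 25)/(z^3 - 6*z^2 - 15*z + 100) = 1/(z + 4)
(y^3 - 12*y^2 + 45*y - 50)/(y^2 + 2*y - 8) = (y^2 - 10*y + 25)/(y + 4)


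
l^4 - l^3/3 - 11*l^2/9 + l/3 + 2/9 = (l - 1)*(l - 2/3)*(l + 1/3)*(l + 1)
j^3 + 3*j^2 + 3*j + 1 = (j + 1)^3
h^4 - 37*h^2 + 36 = (h - 6)*(h - 1)*(h + 1)*(h + 6)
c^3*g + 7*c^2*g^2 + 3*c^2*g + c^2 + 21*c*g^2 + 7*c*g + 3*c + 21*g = (c + 3)*(c + 7*g)*(c*g + 1)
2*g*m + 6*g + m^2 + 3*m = (2*g + m)*(m + 3)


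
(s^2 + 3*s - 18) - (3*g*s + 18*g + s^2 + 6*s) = -3*g*s - 18*g - 3*s - 18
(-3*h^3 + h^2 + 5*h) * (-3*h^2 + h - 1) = 9*h^5 - 6*h^4 - 11*h^3 + 4*h^2 - 5*h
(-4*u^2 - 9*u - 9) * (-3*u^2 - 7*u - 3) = 12*u^4 + 55*u^3 + 102*u^2 + 90*u + 27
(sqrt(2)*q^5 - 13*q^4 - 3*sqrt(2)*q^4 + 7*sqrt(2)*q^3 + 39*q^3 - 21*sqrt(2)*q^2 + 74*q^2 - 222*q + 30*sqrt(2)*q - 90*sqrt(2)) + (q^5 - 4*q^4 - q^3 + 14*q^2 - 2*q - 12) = q^5 + sqrt(2)*q^5 - 17*q^4 - 3*sqrt(2)*q^4 + 7*sqrt(2)*q^3 + 38*q^3 - 21*sqrt(2)*q^2 + 88*q^2 - 224*q + 30*sqrt(2)*q - 90*sqrt(2) - 12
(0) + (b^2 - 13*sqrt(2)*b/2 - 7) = b^2 - 13*sqrt(2)*b/2 - 7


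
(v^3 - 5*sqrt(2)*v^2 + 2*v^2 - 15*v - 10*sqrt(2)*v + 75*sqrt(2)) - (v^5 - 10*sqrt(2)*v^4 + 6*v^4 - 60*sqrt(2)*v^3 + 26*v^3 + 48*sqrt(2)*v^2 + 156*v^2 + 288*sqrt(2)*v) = -v^5 - 6*v^4 + 10*sqrt(2)*v^4 - 25*v^3 + 60*sqrt(2)*v^3 - 154*v^2 - 53*sqrt(2)*v^2 - 298*sqrt(2)*v - 15*v + 75*sqrt(2)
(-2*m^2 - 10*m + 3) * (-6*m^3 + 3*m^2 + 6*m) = 12*m^5 + 54*m^4 - 60*m^3 - 51*m^2 + 18*m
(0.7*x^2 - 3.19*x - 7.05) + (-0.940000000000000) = 0.7*x^2 - 3.19*x - 7.99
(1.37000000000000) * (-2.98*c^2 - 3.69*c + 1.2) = -4.0826*c^2 - 5.0553*c + 1.644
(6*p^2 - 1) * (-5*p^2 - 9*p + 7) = -30*p^4 - 54*p^3 + 47*p^2 + 9*p - 7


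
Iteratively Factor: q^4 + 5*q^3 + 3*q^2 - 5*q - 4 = (q - 1)*(q^3 + 6*q^2 + 9*q + 4) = (q - 1)*(q + 4)*(q^2 + 2*q + 1) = (q - 1)*(q + 1)*(q + 4)*(q + 1)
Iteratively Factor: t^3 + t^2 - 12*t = (t - 3)*(t^2 + 4*t) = t*(t - 3)*(t + 4)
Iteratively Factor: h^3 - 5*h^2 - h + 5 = (h + 1)*(h^2 - 6*h + 5) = (h - 1)*(h + 1)*(h - 5)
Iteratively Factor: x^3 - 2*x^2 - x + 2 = (x - 1)*(x^2 - x - 2) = (x - 1)*(x + 1)*(x - 2)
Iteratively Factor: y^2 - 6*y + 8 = (y - 2)*(y - 4)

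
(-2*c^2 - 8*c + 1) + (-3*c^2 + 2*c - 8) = -5*c^2 - 6*c - 7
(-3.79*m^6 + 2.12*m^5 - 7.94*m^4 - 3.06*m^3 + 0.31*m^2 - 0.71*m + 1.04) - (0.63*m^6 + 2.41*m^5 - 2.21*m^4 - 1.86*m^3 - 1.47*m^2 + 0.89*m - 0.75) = -4.42*m^6 - 0.29*m^5 - 5.73*m^4 - 1.2*m^3 + 1.78*m^2 - 1.6*m + 1.79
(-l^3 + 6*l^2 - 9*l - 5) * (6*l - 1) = -6*l^4 + 37*l^3 - 60*l^2 - 21*l + 5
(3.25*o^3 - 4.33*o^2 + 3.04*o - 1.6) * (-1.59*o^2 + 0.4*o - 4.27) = -5.1675*o^5 + 8.1847*o^4 - 20.4431*o^3 + 22.2491*o^2 - 13.6208*o + 6.832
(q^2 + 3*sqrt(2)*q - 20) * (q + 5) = q^3 + 3*sqrt(2)*q^2 + 5*q^2 - 20*q + 15*sqrt(2)*q - 100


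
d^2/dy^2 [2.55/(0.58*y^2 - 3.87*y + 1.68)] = (-1.71564*y^2 + 11.44746*y + 2.55*(1.16*y - 3.87)*(2.32*y - 7.74) - 4.96944)/(0.58*y^2 - 3.87*y + 1.68)^3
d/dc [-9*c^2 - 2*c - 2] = -18*c - 2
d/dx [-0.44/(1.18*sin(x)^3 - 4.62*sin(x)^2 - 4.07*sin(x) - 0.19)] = (1.5576*sin(x)^2 - 4.0656*sin(x) - 1.7908)*cos(x)/(-1.18*sin(x)^3 + 4.62*sin(x)^2 + 4.07*sin(x) + 0.19)^2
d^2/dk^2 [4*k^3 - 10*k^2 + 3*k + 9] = 24*k - 20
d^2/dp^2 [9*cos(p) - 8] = -9*cos(p)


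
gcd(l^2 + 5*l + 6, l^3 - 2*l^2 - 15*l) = l + 3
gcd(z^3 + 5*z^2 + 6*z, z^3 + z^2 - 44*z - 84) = z + 2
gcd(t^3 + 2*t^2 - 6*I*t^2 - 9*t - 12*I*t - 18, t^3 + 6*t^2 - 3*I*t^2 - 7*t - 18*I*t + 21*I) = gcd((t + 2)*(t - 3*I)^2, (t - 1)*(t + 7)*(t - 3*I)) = t - 3*I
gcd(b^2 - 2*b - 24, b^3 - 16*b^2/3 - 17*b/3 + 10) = b - 6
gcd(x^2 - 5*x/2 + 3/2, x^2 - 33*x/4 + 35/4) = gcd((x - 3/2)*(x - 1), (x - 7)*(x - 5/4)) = 1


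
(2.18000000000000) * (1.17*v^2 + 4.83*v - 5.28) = 2.5506*v^2 + 10.5294*v - 11.5104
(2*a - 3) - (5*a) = -3*a - 3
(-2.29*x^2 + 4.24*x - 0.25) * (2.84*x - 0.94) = -6.5036*x^3 + 14.1942*x^2 - 4.6956*x + 0.235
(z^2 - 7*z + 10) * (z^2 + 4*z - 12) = z^4 - 3*z^3 - 30*z^2 + 124*z - 120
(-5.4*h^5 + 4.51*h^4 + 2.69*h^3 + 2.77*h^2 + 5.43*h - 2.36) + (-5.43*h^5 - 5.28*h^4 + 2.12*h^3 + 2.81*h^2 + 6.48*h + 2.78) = -10.83*h^5 - 0.77*h^4 + 4.81*h^3 + 5.58*h^2 + 11.91*h + 0.42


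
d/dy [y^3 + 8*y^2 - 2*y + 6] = 3*y^2 + 16*y - 2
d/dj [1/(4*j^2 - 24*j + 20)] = (3 - j)/(2*(j^2 - 6*j + 5)^2)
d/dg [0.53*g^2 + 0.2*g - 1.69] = 1.06*g + 0.2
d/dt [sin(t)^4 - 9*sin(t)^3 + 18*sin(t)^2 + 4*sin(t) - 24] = (4*sin(t)^3 - 27*sin(t)^2 + 36*sin(t) + 4)*cos(t)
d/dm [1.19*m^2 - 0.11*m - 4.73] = 2.38*m - 0.11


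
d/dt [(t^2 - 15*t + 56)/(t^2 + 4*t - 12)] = (19*t^2 - 136*t - 44)/(t^4 + 8*t^3 - 8*t^2 - 96*t + 144)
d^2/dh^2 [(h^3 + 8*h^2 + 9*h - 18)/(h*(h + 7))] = 4*(h^3 - 27*h^2 - 189*h - 441)/(h^3*(h^3 + 21*h^2 + 147*h + 343))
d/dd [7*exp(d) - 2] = 7*exp(d)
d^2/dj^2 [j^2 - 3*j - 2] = 2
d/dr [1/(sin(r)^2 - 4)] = -2*sin(r)*cos(r)/(sin(r)^2 - 4)^2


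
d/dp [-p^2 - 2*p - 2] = -2*p - 2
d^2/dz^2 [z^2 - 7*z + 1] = 2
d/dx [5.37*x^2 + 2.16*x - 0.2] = 10.74*x + 2.16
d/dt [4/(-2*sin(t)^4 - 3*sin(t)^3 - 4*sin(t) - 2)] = 4*(8*sin(t)^3 + 9*sin(t)^2 + 4)*cos(t)/(2*sin(t)^4 + 3*sin(t)^3 + 4*sin(t) + 2)^2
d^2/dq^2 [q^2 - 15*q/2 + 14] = 2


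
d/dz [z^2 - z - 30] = 2*z - 1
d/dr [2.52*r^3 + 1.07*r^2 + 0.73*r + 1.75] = 7.56*r^2 + 2.14*r + 0.73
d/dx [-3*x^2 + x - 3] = 1 - 6*x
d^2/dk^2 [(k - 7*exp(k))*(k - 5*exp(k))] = -12*k*exp(k) + 140*exp(2*k) - 24*exp(k) + 2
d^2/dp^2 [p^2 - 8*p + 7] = 2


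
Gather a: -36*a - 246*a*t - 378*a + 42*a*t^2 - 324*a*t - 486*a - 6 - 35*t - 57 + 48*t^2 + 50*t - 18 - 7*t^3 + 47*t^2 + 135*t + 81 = a*(42*t^2 - 570*t - 900) - 7*t^3 + 95*t^2 + 150*t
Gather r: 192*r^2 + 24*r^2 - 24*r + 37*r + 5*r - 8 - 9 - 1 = 216*r^2 + 18*r - 18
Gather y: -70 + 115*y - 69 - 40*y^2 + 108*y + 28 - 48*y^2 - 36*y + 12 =-88*y^2 + 187*y - 99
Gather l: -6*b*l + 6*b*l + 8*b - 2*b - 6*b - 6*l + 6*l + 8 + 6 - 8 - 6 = 0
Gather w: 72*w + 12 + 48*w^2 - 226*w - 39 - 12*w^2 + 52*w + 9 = 36*w^2 - 102*w - 18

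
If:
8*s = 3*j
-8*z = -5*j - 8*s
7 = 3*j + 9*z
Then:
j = 7/12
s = 7/32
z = 7/12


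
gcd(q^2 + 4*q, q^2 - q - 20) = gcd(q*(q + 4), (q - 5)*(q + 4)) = q + 4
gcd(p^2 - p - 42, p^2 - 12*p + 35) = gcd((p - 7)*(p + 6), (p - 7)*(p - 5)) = p - 7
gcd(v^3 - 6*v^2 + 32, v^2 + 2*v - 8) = 1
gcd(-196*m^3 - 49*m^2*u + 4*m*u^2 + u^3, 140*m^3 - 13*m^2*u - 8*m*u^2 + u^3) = -28*m^2 - 3*m*u + u^2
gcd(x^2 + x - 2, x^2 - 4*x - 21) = 1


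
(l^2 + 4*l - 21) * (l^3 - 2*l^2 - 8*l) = l^5 + 2*l^4 - 37*l^3 + 10*l^2 + 168*l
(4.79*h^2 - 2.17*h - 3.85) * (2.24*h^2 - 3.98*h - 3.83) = 10.7296*h^4 - 23.925*h^3 - 18.3331*h^2 + 23.6341*h + 14.7455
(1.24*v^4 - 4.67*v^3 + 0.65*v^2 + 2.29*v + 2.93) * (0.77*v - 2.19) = 0.9548*v^5 - 6.3115*v^4 + 10.7278*v^3 + 0.3398*v^2 - 2.759*v - 6.4167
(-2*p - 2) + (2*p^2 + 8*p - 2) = 2*p^2 + 6*p - 4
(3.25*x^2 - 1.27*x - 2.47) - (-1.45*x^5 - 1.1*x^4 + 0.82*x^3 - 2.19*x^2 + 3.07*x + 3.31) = 1.45*x^5 + 1.1*x^4 - 0.82*x^3 + 5.44*x^2 - 4.34*x - 5.78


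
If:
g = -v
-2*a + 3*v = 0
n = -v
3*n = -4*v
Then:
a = 0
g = 0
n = 0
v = 0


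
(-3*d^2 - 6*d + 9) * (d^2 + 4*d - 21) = -3*d^4 - 18*d^3 + 48*d^2 + 162*d - 189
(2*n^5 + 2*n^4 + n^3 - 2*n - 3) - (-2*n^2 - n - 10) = 2*n^5 + 2*n^4 + n^3 + 2*n^2 - n + 7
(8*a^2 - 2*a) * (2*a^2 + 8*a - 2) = 16*a^4 + 60*a^3 - 32*a^2 + 4*a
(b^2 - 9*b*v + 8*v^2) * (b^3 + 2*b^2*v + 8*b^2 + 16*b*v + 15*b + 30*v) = b^5 - 7*b^4*v + 8*b^4 - 10*b^3*v^2 - 56*b^3*v + 15*b^3 + 16*b^2*v^3 - 80*b^2*v^2 - 105*b^2*v + 128*b*v^3 - 150*b*v^2 + 240*v^3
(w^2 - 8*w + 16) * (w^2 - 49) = w^4 - 8*w^3 - 33*w^2 + 392*w - 784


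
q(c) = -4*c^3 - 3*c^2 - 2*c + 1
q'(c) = -12*c^2 - 6*c - 2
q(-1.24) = 6.49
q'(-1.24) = -13.01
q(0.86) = -5.48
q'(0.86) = -16.04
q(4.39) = -404.01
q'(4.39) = -259.61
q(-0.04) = 1.08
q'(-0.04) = -1.78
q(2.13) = -55.53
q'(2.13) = -69.22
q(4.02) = -315.38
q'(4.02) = -220.04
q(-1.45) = 9.79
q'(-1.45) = -18.53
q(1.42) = -19.34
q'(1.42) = -34.72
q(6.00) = -983.00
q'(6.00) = -470.00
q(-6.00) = 769.00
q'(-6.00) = -398.00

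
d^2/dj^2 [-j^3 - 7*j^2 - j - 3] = -6*j - 14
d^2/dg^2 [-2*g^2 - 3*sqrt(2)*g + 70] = -4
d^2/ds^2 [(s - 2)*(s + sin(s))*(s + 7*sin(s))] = -8*s^2*sin(s) + 16*s*sin(s) + 32*s*cos(s) + 14*s*cos(2*s) + 6*s + 16*sin(s) + 14*sin(2*s) - 32*cos(s) - 28*cos(2*s) - 4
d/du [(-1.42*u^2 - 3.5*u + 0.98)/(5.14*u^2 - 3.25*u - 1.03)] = (22.605*u^2 - 7.1492*u + 6.79)/(26.4196*u^4 - 33.41*u^3 - 0.0259*u^2 + 6.695*u + 1.0609)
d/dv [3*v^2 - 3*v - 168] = 6*v - 3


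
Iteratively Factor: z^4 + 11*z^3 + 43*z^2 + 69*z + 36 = (z + 1)*(z^3 + 10*z^2 + 33*z + 36) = (z + 1)*(z + 4)*(z^2 + 6*z + 9) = (z + 1)*(z + 3)*(z + 4)*(z + 3)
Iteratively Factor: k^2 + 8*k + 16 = (k + 4)*(k + 4)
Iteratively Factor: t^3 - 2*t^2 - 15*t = (t)*(t^2 - 2*t - 15) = t*(t - 5)*(t + 3)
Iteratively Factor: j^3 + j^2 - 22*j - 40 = (j + 2)*(j^2 - j - 20) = (j - 5)*(j + 2)*(j + 4)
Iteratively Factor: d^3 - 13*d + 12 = (d + 4)*(d^2 - 4*d + 3) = (d - 1)*(d + 4)*(d - 3)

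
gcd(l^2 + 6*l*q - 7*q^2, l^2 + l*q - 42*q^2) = l + 7*q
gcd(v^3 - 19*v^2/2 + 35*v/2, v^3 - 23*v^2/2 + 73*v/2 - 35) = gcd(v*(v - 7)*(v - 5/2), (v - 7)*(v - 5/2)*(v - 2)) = v^2 - 19*v/2 + 35/2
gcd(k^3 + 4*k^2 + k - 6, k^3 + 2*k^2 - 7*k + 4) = k - 1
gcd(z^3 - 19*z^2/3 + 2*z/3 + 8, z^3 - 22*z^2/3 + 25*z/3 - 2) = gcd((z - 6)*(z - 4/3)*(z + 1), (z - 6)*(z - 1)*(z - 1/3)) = z - 6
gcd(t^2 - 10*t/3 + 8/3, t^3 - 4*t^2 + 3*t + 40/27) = 1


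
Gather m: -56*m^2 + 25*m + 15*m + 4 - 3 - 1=-56*m^2 + 40*m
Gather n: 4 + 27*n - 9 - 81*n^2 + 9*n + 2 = -81*n^2 + 36*n - 3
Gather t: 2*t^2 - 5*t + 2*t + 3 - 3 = 2*t^2 - 3*t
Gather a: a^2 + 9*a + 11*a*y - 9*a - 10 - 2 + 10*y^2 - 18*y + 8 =a^2 + 11*a*y + 10*y^2 - 18*y - 4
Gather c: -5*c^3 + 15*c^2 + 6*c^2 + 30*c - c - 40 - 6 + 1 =-5*c^3 + 21*c^2 + 29*c - 45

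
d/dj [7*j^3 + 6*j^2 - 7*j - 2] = 21*j^2 + 12*j - 7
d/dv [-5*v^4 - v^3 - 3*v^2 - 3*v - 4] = -20*v^3 - 3*v^2 - 6*v - 3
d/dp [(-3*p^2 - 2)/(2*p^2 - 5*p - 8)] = (15*p^2 + 56*p - 10)/(4*p^4 - 20*p^3 - 7*p^2 + 80*p + 64)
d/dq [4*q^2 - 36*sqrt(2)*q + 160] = 8*q - 36*sqrt(2)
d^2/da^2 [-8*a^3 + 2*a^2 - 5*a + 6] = 4 - 48*a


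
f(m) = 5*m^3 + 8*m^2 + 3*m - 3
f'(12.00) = 2355.00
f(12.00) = 9825.00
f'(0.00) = 3.00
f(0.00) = -3.00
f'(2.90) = 175.55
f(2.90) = 194.92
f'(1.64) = 69.58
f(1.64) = 45.49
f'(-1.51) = 13.04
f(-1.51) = -6.50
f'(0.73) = 22.67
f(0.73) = 5.40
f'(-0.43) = -1.11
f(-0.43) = -3.21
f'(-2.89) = 82.04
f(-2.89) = -65.54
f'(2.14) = 105.93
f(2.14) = 89.06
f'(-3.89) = 167.74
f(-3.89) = -187.93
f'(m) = 15*m^2 + 16*m + 3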